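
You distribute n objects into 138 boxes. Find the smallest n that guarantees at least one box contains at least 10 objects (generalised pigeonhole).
n = (10 − 1)·138 + 1 = 1243

By the generalised pigeonhole principle, to guarantee some box contains ≥ r objects we need more than (r − 1) · k objects total. Threshold: n = (r − 1) · k + 1. With r = 10 and k = 138: n = 9 · 138 + 1 = 1242 + 1 = 1243. For n = 1242 = 9 · 138, we can put exactly 9 objects in every box, avoiding 10 in any single one — so 1243 is tight.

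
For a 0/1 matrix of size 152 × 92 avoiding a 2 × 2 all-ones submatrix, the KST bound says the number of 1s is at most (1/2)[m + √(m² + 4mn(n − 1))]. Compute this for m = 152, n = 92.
z(152, 92; 2, 2) ≤ (1/2)[152 + √(152² + 4·152·92·91)] = (1/2)[152 + √5113280] = 1206.6281

Kővári–Sós–Turán: let r_1, ..., r_152 be the row sums and z = Σ r_i the total number of 1s. Each pair of columns can share at most one row with both entries 1 (else a 2×2 all-ones block appears), so Σ_i C(r_i, 2) ≤ C(92, 2) = 4186. By convexity Σ_i C(r_i, 2) ≥ 152·C(z/152, 2) = z(z − 152)/(2·152), giving z² − 152z − 152·92·91 ≤ 0 and hence z ≤ (1/2)[152 + √(23104 + 4·1272544)] = (1/2)[152 + √5113280] ≈ (1/2)(152 + 2261.2563) = 1206.6281.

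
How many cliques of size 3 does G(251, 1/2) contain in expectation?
E[# K_3] = C(251, 3) · (1/2)^C(3, 2) = 2604125 / 2^3 = 325515.625

For each 3-subset S of vertices (there are C(251, 3) = 2604125 such S), let X_S = 1 if S induces a K_3 (all C(3, 2) = 3 edges present). Then P(X_S = 1) = (1/2)^3 = 1/8. By linearity of expectation, E[# K_3] = C(251, 3) · (1/2)^3 = 2604125 / 8 = 325515.625.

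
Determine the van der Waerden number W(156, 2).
W(156, 2) = 156 + 1 = 157

A 2-term AP is any pair of integers, so a monochromatic 2-AP exists iff some colour is used at least twice. With 156 colours, the colouring i ↦ i on {1, ..., 156} uses each colour once, avoiding any monochromatic pair, so W(156, 2) > 156. For {1, ..., 157}, pigeonhole forces two integers of the same colour, which form a monochromatic 2-AP. Hence W(156, 2) = 157.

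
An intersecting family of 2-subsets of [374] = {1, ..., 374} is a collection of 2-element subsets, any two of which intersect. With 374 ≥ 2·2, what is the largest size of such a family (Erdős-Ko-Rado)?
max |F| = C(373, 1) = 373

The Erdős-Ko-Rado theorem states: for n ≥ 2k, an intersecting family of k-subsets of an n-element set has size at most C(n − 1, k − 1), with equality for 'star' families {A ⊆ [n] : |A| = k, i ∈ A} (fix an element i). For n = 374, k = 2: C(373, 1) = 373.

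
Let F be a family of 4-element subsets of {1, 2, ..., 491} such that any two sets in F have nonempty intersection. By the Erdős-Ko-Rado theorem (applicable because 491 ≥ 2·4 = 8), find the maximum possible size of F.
max |F| = C(490, 3) = 19488280

Erdős-Ko-Rado (1961): when n ≥ 2k, max |F| = C(n−1, k−1). The bound is attained by the star {A : i ∈ A} for any fixed i ∈ [n]. Here C(491−1, 4−1) = C(490, 3) = 19488280.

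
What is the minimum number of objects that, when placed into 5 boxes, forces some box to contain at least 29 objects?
n = (29 − 1)·5 + 1 = 141

By the generalised pigeonhole principle, to guarantee some box contains ≥ r objects we need more than (r − 1) · k objects total. Threshold: n = (r − 1) · k + 1. With r = 29 and k = 5: n = 28 · 5 + 1 = 140 + 1 = 141. For n = 140 = 28 · 5, we can put exactly 28 objects in every box, avoiding 29 in any single one — so 141 is tight.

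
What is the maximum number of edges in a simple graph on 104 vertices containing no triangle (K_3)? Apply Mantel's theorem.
ex(104, K_3) = ⌊104^2/4⌋ = 2704

Mantel (1907): a triangle-free graph on n vertices has at most ⌊n^2/4⌋ edges, with equality for the complete bipartite graph K_{⌊n/2⌋, ⌈n/2⌉}. For n = 104: ⌊104^2/4⌋ = ⌊10816/4⌋ = 2704. The extremal graph is K_{52, 52}, which has 52·52 = 2704 edges.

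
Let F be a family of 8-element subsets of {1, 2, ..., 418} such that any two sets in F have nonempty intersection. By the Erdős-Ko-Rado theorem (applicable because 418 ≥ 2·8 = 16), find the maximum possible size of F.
max |F| = C(417, 7) = 413557952556528

Erdős-Ko-Rado (1961): when n ≥ 2k, max |F| = C(n−1, k−1). The bound is attained by the star {A : i ∈ A} for any fixed i ∈ [n]. Here C(418−1, 8−1) = C(417, 7) = 413557952556528.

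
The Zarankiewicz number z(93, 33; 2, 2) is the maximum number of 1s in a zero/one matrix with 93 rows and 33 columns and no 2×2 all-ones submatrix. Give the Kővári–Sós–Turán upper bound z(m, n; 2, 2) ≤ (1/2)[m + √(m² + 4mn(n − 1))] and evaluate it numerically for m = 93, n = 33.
z(93, 33; 2, 2) ≤ (1/2)[93 + √(93² + 4·93·33·32)] = (1/2)[93 + √401481] = 363.3126

Kővári–Sós–Turán: let r_1, ..., r_93 be the row sums and z = Σ r_i the total number of 1s. Each pair of columns can share at most one row with both entries 1 (else a 2×2 all-ones block appears), so Σ_i C(r_i, 2) ≤ C(33, 2) = 528. By convexity Σ_i C(r_i, 2) ≥ 93·C(z/93, 2) = z(z − 93)/(2·93), giving z² − 93z − 93·33·32 ≤ 0 and hence z ≤ (1/2)[93 + √(8649 + 4·98208)] = (1/2)[93 + √401481] ≈ (1/2)(93 + 633.6253) = 363.3126.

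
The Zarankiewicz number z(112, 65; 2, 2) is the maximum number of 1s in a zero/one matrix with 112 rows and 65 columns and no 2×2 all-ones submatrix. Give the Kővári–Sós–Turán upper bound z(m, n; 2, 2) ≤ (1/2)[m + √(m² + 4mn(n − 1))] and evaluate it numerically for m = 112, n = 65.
z(112, 65; 2, 2) ≤ (1/2)[112 + √(112² + 4·112·65·64)] = (1/2)[112 + √1876224] = 740.8766

Kővári–Sós–Turán: let r_1, ..., r_112 be the row sums and z = Σ r_i the total number of 1s. Each pair of columns can share at most one row with both entries 1 (else a 2×2 all-ones block appears), so Σ_i C(r_i, 2) ≤ C(65, 2) = 2080. By convexity Σ_i C(r_i, 2) ≥ 112·C(z/112, 2) = z(z − 112)/(2·112), giving z² − 112z − 112·65·64 ≤ 0 and hence z ≤ (1/2)[112 + √(12544 + 4·465920)] = (1/2)[112 + √1876224] ≈ (1/2)(112 + 1369.7533) = 740.8766.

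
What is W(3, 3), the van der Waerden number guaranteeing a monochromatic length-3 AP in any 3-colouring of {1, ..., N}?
W(3, 3) = 27

This is a classical value, W(3, 3) = 27, established by combining an explicit 3-colouring of {1, ..., 26} with no monochromatic 3-AP (giving the lower bound W(3, 3) > 26) and a finite case analysis / exhaustive computer search showing every 3-colouring of {1, ..., 27} has such an AP.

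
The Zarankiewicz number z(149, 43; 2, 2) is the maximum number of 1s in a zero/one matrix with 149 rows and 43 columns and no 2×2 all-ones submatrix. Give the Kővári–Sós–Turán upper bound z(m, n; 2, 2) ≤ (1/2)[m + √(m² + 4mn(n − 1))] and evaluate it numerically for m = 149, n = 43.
z(149, 43; 2, 2) ≤ (1/2)[149 + √(149² + 4·149·43·42)] = (1/2)[149 + √1098577] = 598.5651

Kővári–Sós–Turán: let r_1, ..., r_149 be the row sums and z = Σ r_i the total number of 1s. Each pair of columns can share at most one row with both entries 1 (else a 2×2 all-ones block appears), so Σ_i C(r_i, 2) ≤ C(43, 2) = 903. By convexity Σ_i C(r_i, 2) ≥ 149·C(z/149, 2) = z(z − 149)/(2·149), giving z² − 149z − 149·43·42 ≤ 0 and hence z ≤ (1/2)[149 + √(22201 + 4·269094)] = (1/2)[149 + √1098577] ≈ (1/2)(149 + 1048.1302) = 598.5651.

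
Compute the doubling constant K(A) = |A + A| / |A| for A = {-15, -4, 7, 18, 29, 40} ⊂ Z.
K = |A + A| / |A| = 11/6

Enumerate A + A = {a + b : a, b ∈ A}. With |A| = 6, there are |A|^2 = 36 ordered sum pairs; collecting distinct values, A + A = {-30, -19, -8, 3, 14, 25, 36, 47, 58, 69, 80}, so |A + A| = 11. Thus K = 11/6. Here |A + A| = 2|A| − 1 = 11, the minimum possible — so K = 11/6 is minimal, which holds iff A is an arithmetic progression.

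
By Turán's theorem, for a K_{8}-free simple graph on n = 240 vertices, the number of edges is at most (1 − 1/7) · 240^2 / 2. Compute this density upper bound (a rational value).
Turán density bound = (6/7) · 240^2/2 = 172800/7 ≈ 24685.7143

Turán's theorem: ex(n, K_{r+1}) is achieved by the complete r-partite Turán graph T(n, r) with parts as balanced as possible, and is at most (1 − 1/r) · n^2/2. For r = 7, n = 240: the density bound is (6/7) · 57600/2 = 172800/7 ≈ 24685.7143. The integer-valued extremum is e(T(240, 7)) = 24685, which is strictly less than the density bound 172800/7 since 7 ∤ 240 (the parts of T(240, 7) cannot all be equal).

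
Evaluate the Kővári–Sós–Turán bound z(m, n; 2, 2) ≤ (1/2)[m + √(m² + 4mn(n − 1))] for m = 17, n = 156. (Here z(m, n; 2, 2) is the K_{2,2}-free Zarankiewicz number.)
z(17, 156; 2, 2) ≤ (1/2)[17 + √(17² + 4·17·156·155)] = (1/2)[17 + √1644529] = 649.696

Kővári–Sós–Turán: let r_1, ..., r_17 be the row sums and z = Σ r_i the total number of 1s. Each pair of columns can share at most one row with both entries 1 (else a 2×2 all-ones block appears), so Σ_i C(r_i, 2) ≤ C(156, 2) = 12090. By convexity Σ_i C(r_i, 2) ≥ 17·C(z/17, 2) = z(z − 17)/(2·17), giving z² − 17z − 17·156·155 ≤ 0 and hence z ≤ (1/2)[17 + √(289 + 4·411060)] = (1/2)[17 + √1644529] ≈ (1/2)(17 + 1282.3919) = 649.696.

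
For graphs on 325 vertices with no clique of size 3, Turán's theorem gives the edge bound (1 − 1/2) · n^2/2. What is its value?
Turán density bound = (1/2) · 325^2/2 = 105625/4 ≈ 26406.25

Turán's theorem: ex(n, K_{r+1}) is achieved by the complete r-partite Turán graph T(n, r) with parts as balanced as possible, and is at most (1 − 1/r) · n^2/2. For r = 2, n = 325: the density bound is (1/2) · 105625/2 = 105625/4 ≈ 26406.25. The integer-valued extremum is e(T(325, 2)) = 26406, which is strictly less than the density bound 105625/4 since 2 ∤ 325 (the parts of T(325, 2) cannot all be equal).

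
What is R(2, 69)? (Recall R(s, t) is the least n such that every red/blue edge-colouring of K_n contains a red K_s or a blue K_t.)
R(2, 69) = 69

R(2, k) = k for all k ≥ 2: in a 2-colouring of K_k, either some edge is red (a red K_2) or all edges are blue (a blue K_k). And K_{68} coloured all-blue has no blue K_69, so R(2, 69) > 68. Hence R(2, 69) = 69.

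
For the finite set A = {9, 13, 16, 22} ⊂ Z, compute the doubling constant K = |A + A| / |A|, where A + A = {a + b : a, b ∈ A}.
K = |A + A| / |A| = 10/4 = 5/2

Enumerate A + A = {a + b : a, b ∈ A}. With |A| = 4, there are |A|^2 = 16 ordered sum pairs; collecting distinct values, A + A = {18, 22, 25, 26, 29, 31, 32, 35, 38, 44}, so |A + A| = 10. Thus K = 10/4 = 5/2. For comparison, the minimum possible |A + A| over all 4-element sets is 2·4 − 1 = 7 (so min K = 7/4), attained only by arithmetic progressions.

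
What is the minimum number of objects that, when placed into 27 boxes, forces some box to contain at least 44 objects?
n = (44 − 1)·27 + 1 = 1162

By the generalised pigeonhole principle, to guarantee some box contains ≥ r objects we need more than (r − 1) · k objects total. Threshold: n = (r − 1) · k + 1. With r = 44 and k = 27: n = 43 · 27 + 1 = 1161 + 1 = 1162. For n = 1161 = 43 · 27, we can put exactly 43 objects in every box, avoiding 44 in any single one — so 1162 is tight.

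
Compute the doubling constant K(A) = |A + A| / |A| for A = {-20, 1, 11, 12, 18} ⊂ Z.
K = |A + A| / |A| = 15/5 = 3

Enumerate A + A = {a + b : a, b ∈ A}. With |A| = 5, there are |A|^2 = 25 ordered sum pairs; collecting distinct values, A + A = {-40, -19, -9, -8, -2, 2, 12, 13, 19, 22, 23, 24, 29, 30, 36}, so |A + A| = 15. Thus K = 15/5 = 3. For comparison, the minimum possible |A + A| over all 5-element sets is 2·5 − 1 = 9 (so min K = 9/5), attained only by arithmetic progressions.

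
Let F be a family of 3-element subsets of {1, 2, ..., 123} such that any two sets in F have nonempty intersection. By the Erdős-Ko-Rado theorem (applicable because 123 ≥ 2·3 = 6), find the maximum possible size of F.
max |F| = C(122, 2) = 7381

The Erdős-Ko-Rado theorem states: for n ≥ 2k, an intersecting family of k-subsets of an n-element set has size at most C(n − 1, k − 1), with equality for 'star' families {A ⊆ [n] : |A| = k, i ∈ A} (fix an element i). For n = 123, k = 3: C(122, 2) = 7381.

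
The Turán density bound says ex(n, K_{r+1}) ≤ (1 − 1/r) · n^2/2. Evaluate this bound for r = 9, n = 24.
Turán density bound = (8/9) · 24^2/2 = 256

Turán's theorem: ex(n, K_{r+1}) is achieved by the complete r-partite Turán graph T(n, r) with parts as balanced as possible, and is at most (1 − 1/r) · n^2/2. For r = 9, n = 24: the density bound is (8/9) · 576/2 = 256. The integer-valued extremum is e(T(24, 9)) = 255, which is strictly less than the density bound 256 since 9 ∤ 24 (the parts of T(24, 9) cannot all be equal).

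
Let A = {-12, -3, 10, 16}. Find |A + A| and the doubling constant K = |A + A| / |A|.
K = |A + A| / |A| = 10/4 = 5/2

Enumerate A + A = {a + b : a, b ∈ A}. With |A| = 4, there are |A|^2 = 16 ordered sum pairs; collecting distinct values, A + A = {-24, -15, -6, -2, 4, 7, 13, 20, 26, 32}, so |A + A| = 10. Thus K = 10/4 = 5/2. For comparison, the minimum possible |A + A| over all 4-element sets is 2·4 − 1 = 7 (so min K = 7/4), attained only by arithmetic progressions.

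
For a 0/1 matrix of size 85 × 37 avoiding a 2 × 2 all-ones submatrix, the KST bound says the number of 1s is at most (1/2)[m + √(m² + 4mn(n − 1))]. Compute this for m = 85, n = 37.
z(85, 37; 2, 2) ≤ (1/2)[85 + √(85² + 4·85·37·36)] = (1/2)[85 + √460105] = 381.6552

Kővári–Sós–Turán: let r_1, ..., r_85 be the row sums and z = Σ r_i the total number of 1s. Each pair of columns can share at most one row with both entries 1 (else a 2×2 all-ones block appears), so Σ_i C(r_i, 2) ≤ C(37, 2) = 666. By convexity Σ_i C(r_i, 2) ≥ 85·C(z/85, 2) = z(z − 85)/(2·85), giving z² − 85z − 85·37·36 ≤ 0 and hence z ≤ (1/2)[85 + √(7225 + 4·113220)] = (1/2)[85 + √460105] ≈ (1/2)(85 + 678.3104) = 381.6552.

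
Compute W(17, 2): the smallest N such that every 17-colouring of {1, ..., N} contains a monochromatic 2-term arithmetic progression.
W(17, 2) = 17 + 1 = 18

A 2-term AP is any pair of integers, so a monochromatic 2-AP exists iff some colour is used at least twice. With 17 colours, the colouring i ↦ i on {1, ..., 17} uses each colour once, avoiding any monochromatic pair, so W(17, 2) > 17. For {1, ..., 18}, pigeonhole forces two integers of the same colour, which form a monochromatic 2-AP. Hence W(17, 2) = 18.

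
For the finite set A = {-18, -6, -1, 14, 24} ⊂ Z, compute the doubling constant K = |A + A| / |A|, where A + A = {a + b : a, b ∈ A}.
K = |A + A| / |A| = 15/5 = 3

Enumerate A + A = {a + b : a, b ∈ A}. With |A| = 5, there are |A|^2 = 25 ordered sum pairs; collecting distinct values, A + A = {-36, -24, -19, -12, -7, -4, -2, 6, 8, 13, 18, 23, 28, 38, 48}, so |A + A| = 15. Thus K = 15/5 = 3. For comparison, the minimum possible |A + A| over all 5-element sets is 2·5 − 1 = 9 (so min K = 9/5), attained only by arithmetic progressions.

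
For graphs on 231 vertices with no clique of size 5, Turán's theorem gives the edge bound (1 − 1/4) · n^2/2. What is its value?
Turán density bound = (3/4) · 231^2/2 = 160083/8 ≈ 20010.375

Turán's theorem: ex(n, K_{r+1}) is achieved by the complete r-partite Turán graph T(n, r) with parts as balanced as possible, and is at most (1 − 1/r) · n^2/2. For r = 4, n = 231: the density bound is (3/4) · 53361/2 = 160083/8 ≈ 20010.375. The integer-valued extremum is e(T(231, 4)) = 20010, which is strictly less than the density bound 160083/8 since 4 ∤ 231 (the parts of T(231, 4) cannot all be equal).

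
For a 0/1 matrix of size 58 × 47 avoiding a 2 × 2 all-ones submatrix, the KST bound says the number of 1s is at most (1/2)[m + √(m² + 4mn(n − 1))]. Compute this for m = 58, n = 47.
z(58, 47; 2, 2) ≤ (1/2)[58 + √(58² + 4·58·47·46)] = (1/2)[58 + √504948] = 384.2985

Kővári–Sós–Turán: let r_1, ..., r_58 be the row sums and z = Σ r_i the total number of 1s. Each pair of columns can share at most one row with both entries 1 (else a 2×2 all-ones block appears), so Σ_i C(r_i, 2) ≤ C(47, 2) = 1081. By convexity Σ_i C(r_i, 2) ≥ 58·C(z/58, 2) = z(z − 58)/(2·58), giving z² − 58z − 58·47·46 ≤ 0 and hence z ≤ (1/2)[58 + √(3364 + 4·125396)] = (1/2)[58 + √504948] ≈ (1/2)(58 + 710.5969) = 384.2985.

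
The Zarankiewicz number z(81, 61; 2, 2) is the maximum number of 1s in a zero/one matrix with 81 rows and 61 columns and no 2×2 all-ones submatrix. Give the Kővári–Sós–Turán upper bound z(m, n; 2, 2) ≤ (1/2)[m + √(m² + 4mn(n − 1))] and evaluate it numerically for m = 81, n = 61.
z(81, 61; 2, 2) ≤ (1/2)[81 + √(81² + 4·81·61·60)] = (1/2)[81 + √1192401] = 586.4856

Kővári–Sós–Turán: let r_1, ..., r_81 be the row sums and z = Σ r_i the total number of 1s. Each pair of columns can share at most one row with both entries 1 (else a 2×2 all-ones block appears), so Σ_i C(r_i, 2) ≤ C(61, 2) = 1830. By convexity Σ_i C(r_i, 2) ≥ 81·C(z/81, 2) = z(z − 81)/(2·81), giving z² − 81z − 81·61·60 ≤ 0 and hence z ≤ (1/2)[81 + √(6561 + 4·296460)] = (1/2)[81 + √1192401] ≈ (1/2)(81 + 1091.9712) = 586.4856.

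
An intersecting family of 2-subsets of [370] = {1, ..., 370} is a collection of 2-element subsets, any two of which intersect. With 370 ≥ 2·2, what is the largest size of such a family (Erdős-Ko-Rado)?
max |F| = C(369, 1) = 369

The Erdős-Ko-Rado theorem states: for n ≥ 2k, an intersecting family of k-subsets of an n-element set has size at most C(n − 1, k − 1), with equality for 'star' families {A ⊆ [n] : |A| = k, i ∈ A} (fix an element i). For n = 370, k = 2: C(369, 1) = 369.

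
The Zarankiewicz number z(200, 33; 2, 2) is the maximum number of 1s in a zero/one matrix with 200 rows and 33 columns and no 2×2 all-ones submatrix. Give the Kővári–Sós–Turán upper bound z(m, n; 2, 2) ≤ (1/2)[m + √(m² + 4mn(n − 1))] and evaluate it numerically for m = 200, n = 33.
z(200, 33; 2, 2) ≤ (1/2)[200 + √(200² + 4·200·33·32)] = (1/2)[200 + √884800] = 570.319

Kővári–Sós–Turán: let r_1, ..., r_200 be the row sums and z = Σ r_i the total number of 1s. Each pair of columns can share at most one row with both entries 1 (else a 2×2 all-ones block appears), so Σ_i C(r_i, 2) ≤ C(33, 2) = 528. By convexity Σ_i C(r_i, 2) ≥ 200·C(z/200, 2) = z(z − 200)/(2·200), giving z² − 200z − 200·33·32 ≤ 0 and hence z ≤ (1/2)[200 + √(40000 + 4·211200)] = (1/2)[200 + √884800] ≈ (1/2)(200 + 940.6381) = 570.319.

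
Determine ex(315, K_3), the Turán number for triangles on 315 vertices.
ex(315, K_3) = ⌊315^2/4⌋ = 24806

Mantel (1907): a triangle-free graph on n vertices has at most ⌊n^2/4⌋ edges, with equality for the complete bipartite graph K_{⌊n/2⌋, ⌈n/2⌉}. For n = 315: ⌊315^2/4⌋ = ⌊99225/4⌋ = 24806. The extremal graph is K_{157, 158}, which has 157·158 = 24806 edges.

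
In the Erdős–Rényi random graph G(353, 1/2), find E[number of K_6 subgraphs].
E[# K_6] = C(353, 6) · (1/2)^C(6, 2) = 2574925713360 / 2^15 = 160932857085/2048 ≈ 78580496.623535

For each 6-subset S of vertices (there are C(353, 6) = 2574925713360 such S), let X_S = 1 if S induces a K_6 (all C(6, 2) = 15 edges present). Then P(X_S = 1) = (1/2)^15 = 1/32768. By linearity of expectation, E[# K_6] = C(353, 6) · (1/2)^15 = 2574925713360 / 32768 = 160932857085/2048 ≈ 78580496.623535.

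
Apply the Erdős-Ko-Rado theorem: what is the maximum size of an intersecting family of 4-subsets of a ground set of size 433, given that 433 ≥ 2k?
max |F| = C(432, 3) = 13343760

The Erdős-Ko-Rado theorem states: for n ≥ 2k, an intersecting family of k-subsets of an n-element set has size at most C(n − 1, k − 1), with equality for 'star' families {A ⊆ [n] : |A| = k, i ∈ A} (fix an element i). For n = 433, k = 4: C(432, 3) = 13343760.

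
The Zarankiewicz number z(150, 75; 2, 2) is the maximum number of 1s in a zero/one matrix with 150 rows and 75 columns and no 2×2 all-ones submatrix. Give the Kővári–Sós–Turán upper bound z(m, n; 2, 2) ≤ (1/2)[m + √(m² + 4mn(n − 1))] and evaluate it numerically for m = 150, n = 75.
z(150, 75; 2, 2) ≤ (1/2)[150 + √(150² + 4·150·75·74)] = (1/2)[150 + √3352500] = 990.4917

Kővári–Sós–Turán: let r_1, ..., r_150 be the row sums and z = Σ r_i the total number of 1s. Each pair of columns can share at most one row with both entries 1 (else a 2×2 all-ones block appears), so Σ_i C(r_i, 2) ≤ C(75, 2) = 2775. By convexity Σ_i C(r_i, 2) ≥ 150·C(z/150, 2) = z(z − 150)/(2·150), giving z² − 150z − 150·75·74 ≤ 0 and hence z ≤ (1/2)[150 + √(22500 + 4·832500)] = (1/2)[150 + √3352500] ≈ (1/2)(150 + 1830.9833) = 990.4917.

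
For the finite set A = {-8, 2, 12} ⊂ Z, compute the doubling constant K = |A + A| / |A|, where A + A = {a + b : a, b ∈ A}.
K = |A + A| / |A| = 5/3

Enumerate A + A = {a + b : a, b ∈ A}. With |A| = 3, there are |A|^2 = 9 ordered sum pairs; collecting distinct values, A + A = {-16, -6, 4, 14, 24}, so |A + A| = 5. Thus K = 5/3. Here |A + A| = 2|A| − 1 = 5, the minimum possible — so K = 5/3 is minimal, which holds iff A is an arithmetic progression.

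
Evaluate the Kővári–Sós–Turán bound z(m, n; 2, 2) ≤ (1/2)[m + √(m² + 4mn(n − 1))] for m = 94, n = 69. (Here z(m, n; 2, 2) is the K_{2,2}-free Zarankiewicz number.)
z(94, 69; 2, 2) ≤ (1/2)[94 + √(94² + 4·94·69·68)] = (1/2)[94 + √1773028] = 712.7755

Kővári–Sós–Turán: let r_1, ..., r_94 be the row sums and z = Σ r_i the total number of 1s. Each pair of columns can share at most one row with both entries 1 (else a 2×2 all-ones block appears), so Σ_i C(r_i, 2) ≤ C(69, 2) = 2346. By convexity Σ_i C(r_i, 2) ≥ 94·C(z/94, 2) = z(z − 94)/(2·94), giving z² − 94z − 94·69·68 ≤ 0 and hence z ≤ (1/2)[94 + √(8836 + 4·441048)] = (1/2)[94 + √1773028] ≈ (1/2)(94 + 1331.551) = 712.7755.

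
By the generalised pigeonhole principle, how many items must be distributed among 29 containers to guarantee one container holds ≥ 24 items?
n = (24 − 1)·29 + 1 = 668

By the generalised pigeonhole principle, to guarantee some box contains ≥ r objects we need more than (r − 1) · k objects total. Threshold: n = (r − 1) · k + 1. With r = 24 and k = 29: n = 23 · 29 + 1 = 667 + 1 = 668. For n = 667 = 23 · 29, we can put exactly 23 objects in every box, avoiding 24 in any single one — so 668 is tight.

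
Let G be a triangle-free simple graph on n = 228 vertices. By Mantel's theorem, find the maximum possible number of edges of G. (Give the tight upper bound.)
ex(228, K_3) = ⌊228^2/4⌋ = 12996

Mantel (1907): a triangle-free graph on n vertices has at most ⌊n^2/4⌋ edges, with equality for the complete bipartite graph K_{⌊n/2⌋, ⌈n/2⌉}. For n = 228: ⌊228^2/4⌋ = ⌊51984/4⌋ = 12996. The extremal graph is K_{114, 114}, which has 114·114 = 12996 edges.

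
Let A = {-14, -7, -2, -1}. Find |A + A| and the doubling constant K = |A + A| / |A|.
K = |A + A| / |A| = 10/4 = 5/2

Enumerate A + A = {a + b : a, b ∈ A}. With |A| = 4, there are |A|^2 = 16 ordered sum pairs; collecting distinct values, A + A = {-28, -21, -16, -15, -14, -9, -8, -4, -3, -2}, so |A + A| = 10. Thus K = 10/4 = 5/2. For comparison, the minimum possible |A + A| over all 4-element sets is 2·4 − 1 = 7 (so min K = 7/4), attained only by arithmetic progressions.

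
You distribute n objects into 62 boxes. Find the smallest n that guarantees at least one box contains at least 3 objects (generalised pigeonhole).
n = (3 − 1)·62 + 1 = 125

By the generalised pigeonhole principle, to guarantee some box contains ≥ r objects we need more than (r − 1) · k objects total. Threshold: n = (r − 1) · k + 1. With r = 3 and k = 62: n = 2 · 62 + 1 = 124 + 1 = 125. For n = 124 = 2 · 62, we can put exactly 2 objects in every box, avoiding 3 in any single one — so 125 is tight.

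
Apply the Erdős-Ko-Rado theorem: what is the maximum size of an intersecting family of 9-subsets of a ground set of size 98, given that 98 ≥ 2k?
max |F| = C(97, 8) = 144520208820

The Erdős-Ko-Rado theorem states: for n ≥ 2k, an intersecting family of k-subsets of an n-element set has size at most C(n − 1, k − 1), with equality for 'star' families {A ⊆ [n] : |A| = k, i ∈ A} (fix an element i). For n = 98, k = 9: C(97, 8) = 144520208820.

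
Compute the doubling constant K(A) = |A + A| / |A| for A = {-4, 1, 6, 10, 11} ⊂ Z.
K = |A + A| / |A| = 12/5

Enumerate A + A = {a + b : a, b ∈ A}. With |A| = 5, there are |A|^2 = 25 ordered sum pairs; collecting distinct values, A + A = {-8, -3, 2, 6, 7, 11, 12, 16, 17, 20, 21, 22}, so |A + A| = 12. Thus K = 12/5. For comparison, the minimum possible |A + A| over all 5-element sets is 2·5 − 1 = 9 (so min K = 9/5), attained only by arithmetic progressions.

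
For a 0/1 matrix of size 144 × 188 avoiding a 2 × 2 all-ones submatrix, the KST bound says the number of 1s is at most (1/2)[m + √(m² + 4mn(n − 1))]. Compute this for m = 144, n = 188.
z(144, 188; 2, 2) ≤ (1/2)[144 + √(144² + 4·144·188·187)] = (1/2)[144 + √20270592] = 2323.1437

Kővári–Sós–Turán: let r_1, ..., r_144 be the row sums and z = Σ r_i the total number of 1s. Each pair of columns can share at most one row with both entries 1 (else a 2×2 all-ones block appears), so Σ_i C(r_i, 2) ≤ C(188, 2) = 17578. By convexity Σ_i C(r_i, 2) ≥ 144·C(z/144, 2) = z(z − 144)/(2·144), giving z² − 144z − 144·188·187 ≤ 0 and hence z ≤ (1/2)[144 + √(20736 + 4·5062464)] = (1/2)[144 + √20270592] ≈ (1/2)(144 + 4502.2874) = 2323.1437.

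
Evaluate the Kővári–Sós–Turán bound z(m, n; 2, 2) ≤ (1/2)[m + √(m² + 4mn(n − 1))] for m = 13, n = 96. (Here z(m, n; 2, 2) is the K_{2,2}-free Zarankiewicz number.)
z(13, 96; 2, 2) ≤ (1/2)[13 + √(13² + 4·13·96·95)] = (1/2)[13 + √474409] = 350.8868

Kővári–Sós–Turán: let r_1, ..., r_13 be the row sums and z = Σ r_i the total number of 1s. Each pair of columns can share at most one row with both entries 1 (else a 2×2 all-ones block appears), so Σ_i C(r_i, 2) ≤ C(96, 2) = 4560. By convexity Σ_i C(r_i, 2) ≥ 13·C(z/13, 2) = z(z − 13)/(2·13), giving z² − 13z − 13·96·95 ≤ 0 and hence z ≤ (1/2)[13 + √(169 + 4·118560)] = (1/2)[13 + √474409] ≈ (1/2)(13 + 688.7735) = 350.8868.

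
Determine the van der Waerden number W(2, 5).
W(2, 5) = 178

W(2, 5) = 178. The lower bound W(2, 5) > 177 comes from an explicit good 2-colouring of [1, 177]; the upper bound W(2, 5) ≤ 178 was verified by exhaustive search over 2-colourings of [1, 178].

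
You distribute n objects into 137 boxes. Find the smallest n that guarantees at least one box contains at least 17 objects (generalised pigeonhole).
n = (17 − 1)·137 + 1 = 2193

By the generalised pigeonhole principle, to guarantee some box contains ≥ r objects we need more than (r − 1) · k objects total. Threshold: n = (r − 1) · k + 1. With r = 17 and k = 137: n = 16 · 137 + 1 = 2192 + 1 = 2193. For n = 2192 = 16 · 137, we can put exactly 16 objects in every box, avoiding 17 in any single one — so 2193 is tight.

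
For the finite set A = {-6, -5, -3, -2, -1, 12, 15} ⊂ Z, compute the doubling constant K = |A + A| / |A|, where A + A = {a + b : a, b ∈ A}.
K = |A + A| / |A| = 22/7

Enumerate A + A = {a + b : a, b ∈ A}. With |A| = 7, there are |A|^2 = 49 ordered sum pairs; collecting distinct values, A + A = {-12, -11, -10, -9, -8, -7, -6, -5, -4, -3, -2, 6, 7, 9, 10, 11, 12, 13, 14, 24, 27, 30}, so |A + A| = 22. Thus K = 22/7. For comparison, the minimum possible |A + A| over all 7-element sets is 2·7 − 1 = 13 (so min K = 13/7), attained only by arithmetic progressions.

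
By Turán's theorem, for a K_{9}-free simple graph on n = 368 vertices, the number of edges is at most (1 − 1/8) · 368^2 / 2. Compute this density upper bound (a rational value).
Turán density bound = (7/8) · 368^2/2 = 59248

Turán's theorem: ex(n, K_{r+1}) is achieved by the complete r-partite Turán graph T(n, r) with parts as balanced as possible, and is at most (1 − 1/r) · n^2/2. For r = 8, n = 368: the density bound is (7/8) · 135424/2 = 59248. Since 8 ∣ 368, the Turán graph T(368, 8) has parts of equal size 46, and its edge count e(T(368, 8)) = 59248 attains the density bound exactly.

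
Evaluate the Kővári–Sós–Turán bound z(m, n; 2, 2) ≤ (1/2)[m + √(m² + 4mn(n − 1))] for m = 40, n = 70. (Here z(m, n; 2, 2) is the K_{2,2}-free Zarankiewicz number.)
z(40, 70; 2, 2) ≤ (1/2)[40 + √(40² + 4·40·70·69)] = (1/2)[40 + √774400] = 460

Kővári–Sós–Turán: let r_1, ..., r_40 be the row sums and z = Σ r_i the total number of 1s. Each pair of columns can share at most one row with both entries 1 (else a 2×2 all-ones block appears), so Σ_i C(r_i, 2) ≤ C(70, 2) = 2415. By convexity Σ_i C(r_i, 2) ≥ 40·C(z/40, 2) = z(z − 40)/(2·40), giving z² − 40z − 40·70·69 ≤ 0 and hence z ≤ (1/2)[40 + √(1600 + 4·193200)] = (1/2)[40 + √774400] ≈ (1/2)(40 + 880) = 460.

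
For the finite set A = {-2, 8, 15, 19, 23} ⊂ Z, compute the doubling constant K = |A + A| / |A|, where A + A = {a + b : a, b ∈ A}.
K = |A + A| / |A| = 14/5

Enumerate A + A = {a + b : a, b ∈ A}. With |A| = 5, there are |A|^2 = 25 ordered sum pairs; collecting distinct values, A + A = {-4, 6, 13, 16, 17, 21, 23, 27, 30, 31, 34, 38, 42, 46}, so |A + A| = 14. Thus K = 14/5. For comparison, the minimum possible |A + A| over all 5-element sets is 2·5 − 1 = 9 (so min K = 9/5), attained only by arithmetic progressions.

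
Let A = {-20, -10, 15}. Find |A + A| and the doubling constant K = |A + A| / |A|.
K = |A + A| / |A| = 6/3 = 2

Enumerate A + A = {a + b : a, b ∈ A}. With |A| = 3, there are |A|^2 = 9 ordered sum pairs; collecting distinct values, A + A = {-40, -30, -20, -5, 5, 30}, so |A + A| = 6. Thus K = 6/3 = 2. For comparison, the minimum possible |A + A| over all 3-element sets is 2·3 − 1 = 5 (so min K = 5/3), attained only by arithmetic progressions.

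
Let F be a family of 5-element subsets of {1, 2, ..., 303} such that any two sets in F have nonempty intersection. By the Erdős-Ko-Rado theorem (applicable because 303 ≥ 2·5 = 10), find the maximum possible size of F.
max |F| = C(302, 4) = 339746225

The Erdős-Ko-Rado theorem states: for n ≥ 2k, an intersecting family of k-subsets of an n-element set has size at most C(n − 1, k − 1), with equality for 'star' families {A ⊆ [n] : |A| = k, i ∈ A} (fix an element i). For n = 303, k = 5: C(302, 4) = 339746225.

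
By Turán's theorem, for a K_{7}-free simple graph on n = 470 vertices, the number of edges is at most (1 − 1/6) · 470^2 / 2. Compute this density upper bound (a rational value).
Turán density bound = (5/6) · 470^2/2 = 276125/3 ≈ 92041.6667

Turán's theorem: ex(n, K_{r+1}) is achieved by the complete r-partite Turán graph T(n, r) with parts as balanced as possible, and is at most (1 − 1/r) · n^2/2. For r = 6, n = 470: the density bound is (5/6) · 220900/2 = 276125/3 ≈ 92041.6667. The integer-valued extremum is e(T(470, 6)) = 92041, which is strictly less than the density bound 276125/3 since 6 ∤ 470 (the parts of T(470, 6) cannot all be equal).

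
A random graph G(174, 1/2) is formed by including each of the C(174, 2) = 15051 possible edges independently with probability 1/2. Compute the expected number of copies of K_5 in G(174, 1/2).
E[# K_5] = C(174, 5) · (1/2)^C(5, 2) = 1254260034 / 2^10 = 627130017/512 ≈ 1224863.314453

For each 5-subset S of vertices (there are C(174, 5) = 1254260034 such S), let X_S = 1 if S induces a K_5 (all C(5, 2) = 10 edges present). Then P(X_S = 1) = (1/2)^10 = 1/1024. By linearity of expectation, E[# K_5] = C(174, 5) · (1/2)^10 = 1254260034 / 1024 = 627130017/512 ≈ 1224863.314453.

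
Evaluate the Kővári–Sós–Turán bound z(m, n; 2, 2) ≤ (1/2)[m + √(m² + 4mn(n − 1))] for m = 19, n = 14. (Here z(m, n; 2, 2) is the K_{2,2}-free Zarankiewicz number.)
z(19, 14; 2, 2) ≤ (1/2)[19 + √(19² + 4·19·14·13)] = (1/2)[19 + √14193] = 69.0672

Kővári–Sós–Turán: let r_1, ..., r_19 be the row sums and z = Σ r_i the total number of 1s. Each pair of columns can share at most one row with both entries 1 (else a 2×2 all-ones block appears), so Σ_i C(r_i, 2) ≤ C(14, 2) = 91. By convexity Σ_i C(r_i, 2) ≥ 19·C(z/19, 2) = z(z − 19)/(2·19), giving z² − 19z − 19·14·13 ≤ 0 and hence z ≤ (1/2)[19 + √(361 + 4·3458)] = (1/2)[19 + √14193] ≈ (1/2)(19 + 119.1344) = 69.0672.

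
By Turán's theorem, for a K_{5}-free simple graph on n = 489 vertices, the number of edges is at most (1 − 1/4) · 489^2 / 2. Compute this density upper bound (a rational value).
Turán density bound = (3/4) · 489^2/2 = 717363/8 ≈ 89670.375

Turán's theorem: ex(n, K_{r+1}) is achieved by the complete r-partite Turán graph T(n, r) with parts as balanced as possible, and is at most (1 − 1/r) · n^2/2. For r = 4, n = 489: the density bound is (3/4) · 239121/2 = 717363/8 ≈ 89670.375. The integer-valued extremum is e(T(489, 4)) = 89670, which is strictly less than the density bound 717363/8 since 4 ∤ 489 (the parts of T(489, 4) cannot all be equal).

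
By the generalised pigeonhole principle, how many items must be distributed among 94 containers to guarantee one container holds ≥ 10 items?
n = (10 − 1)·94 + 1 = 847

By the generalised pigeonhole principle, to guarantee some box contains ≥ r objects we need more than (r − 1) · k objects total. Threshold: n = (r − 1) · k + 1. With r = 10 and k = 94: n = 9 · 94 + 1 = 846 + 1 = 847. For n = 846 = 9 · 94, we can put exactly 9 objects in every box, avoiding 10 in any single one — so 847 is tight.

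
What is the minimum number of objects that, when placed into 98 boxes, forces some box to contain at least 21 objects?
n = (21 − 1)·98 + 1 = 1961

By the generalised pigeonhole principle, to guarantee some box contains ≥ r objects we need more than (r − 1) · k objects total. Threshold: n = (r − 1) · k + 1. With r = 21 and k = 98: n = 20 · 98 + 1 = 1960 + 1 = 1961. For n = 1960 = 20 · 98, we can put exactly 20 objects in every box, avoiding 21 in any single one — so 1961 is tight.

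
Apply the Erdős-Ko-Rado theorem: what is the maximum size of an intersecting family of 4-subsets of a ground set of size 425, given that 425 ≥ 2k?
max |F| = C(424, 3) = 12614424

Erdős-Ko-Rado (1961): when n ≥ 2k, max |F| = C(n−1, k−1). The bound is attained by the star {A : i ∈ A} for any fixed i ∈ [n]. Here C(425−1, 4−1) = C(424, 3) = 12614424.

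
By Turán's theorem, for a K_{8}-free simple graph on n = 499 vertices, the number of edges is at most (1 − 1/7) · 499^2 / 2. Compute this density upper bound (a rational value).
Turán density bound = (6/7) · 499^2/2 = 747003/7 ≈ 106714.7143

Turán's theorem: ex(n, K_{r+1}) is achieved by the complete r-partite Turán graph T(n, r) with parts as balanced as possible, and is at most (1 − 1/r) · n^2/2. For r = 7, n = 499: the density bound is (6/7) · 249001/2 = 747003/7 ≈ 106714.7143. The integer-valued extremum is e(T(499, 7)) = 106714, which is strictly less than the density bound 747003/7 since 7 ∤ 499 (the parts of T(499, 7) cannot all be equal).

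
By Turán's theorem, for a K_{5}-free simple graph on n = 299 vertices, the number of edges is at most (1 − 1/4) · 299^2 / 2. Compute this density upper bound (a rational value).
Turán density bound = (3/4) · 299^2/2 = 268203/8 ≈ 33525.375

Turán's theorem: ex(n, K_{r+1}) is achieved by the complete r-partite Turán graph T(n, r) with parts as balanced as possible, and is at most (1 − 1/r) · n^2/2. For r = 4, n = 299: the density bound is (3/4) · 89401/2 = 268203/8 ≈ 33525.375. The integer-valued extremum is e(T(299, 4)) = 33525, which is strictly less than the density bound 268203/8 since 4 ∤ 299 (the parts of T(299, 4) cannot all be equal).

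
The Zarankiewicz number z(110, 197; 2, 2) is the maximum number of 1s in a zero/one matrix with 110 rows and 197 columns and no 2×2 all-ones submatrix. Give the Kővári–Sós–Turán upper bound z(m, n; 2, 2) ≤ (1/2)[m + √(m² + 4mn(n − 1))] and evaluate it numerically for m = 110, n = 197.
z(110, 197; 2, 2) ≤ (1/2)[110 + √(110² + 4·110·197·196)] = (1/2)[110 + √17001380] = 2116.6365

Kővári–Sós–Turán: let r_1, ..., r_110 be the row sums and z = Σ r_i the total number of 1s. Each pair of columns can share at most one row with both entries 1 (else a 2×2 all-ones block appears), so Σ_i C(r_i, 2) ≤ C(197, 2) = 19306. By convexity Σ_i C(r_i, 2) ≥ 110·C(z/110, 2) = z(z − 110)/(2·110), giving z² − 110z − 110·197·196 ≤ 0 and hence z ≤ (1/2)[110 + √(12100 + 4·4247320)] = (1/2)[110 + √17001380] ≈ (1/2)(110 + 4123.273) = 2116.6365.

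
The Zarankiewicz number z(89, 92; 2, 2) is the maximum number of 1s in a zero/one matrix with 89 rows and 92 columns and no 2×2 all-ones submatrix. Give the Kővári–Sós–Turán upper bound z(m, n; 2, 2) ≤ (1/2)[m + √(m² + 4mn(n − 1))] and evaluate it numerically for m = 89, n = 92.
z(89, 92; 2, 2) ≤ (1/2)[89 + √(89² + 4·89·92·91)] = (1/2)[89 + √2988353] = 908.8427

Kővári–Sós–Turán: let r_1, ..., r_89 be the row sums and z = Σ r_i the total number of 1s. Each pair of columns can share at most one row with both entries 1 (else a 2×2 all-ones block appears), so Σ_i C(r_i, 2) ≤ C(92, 2) = 4186. By convexity Σ_i C(r_i, 2) ≥ 89·C(z/89, 2) = z(z − 89)/(2·89), giving z² − 89z − 89·92·91 ≤ 0 and hence z ≤ (1/2)[89 + √(7921 + 4·745108)] = (1/2)[89 + √2988353] ≈ (1/2)(89 + 1728.6853) = 908.8427.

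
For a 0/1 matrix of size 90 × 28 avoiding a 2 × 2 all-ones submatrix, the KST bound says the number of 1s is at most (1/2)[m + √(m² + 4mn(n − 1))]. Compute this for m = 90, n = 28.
z(90, 28; 2, 2) ≤ (1/2)[90 + √(90² + 4·90·28·27)] = (1/2)[90 + √280260] = 309.6979

Kővári–Sós–Turán: let r_1, ..., r_90 be the row sums and z = Σ r_i the total number of 1s. Each pair of columns can share at most one row with both entries 1 (else a 2×2 all-ones block appears), so Σ_i C(r_i, 2) ≤ C(28, 2) = 378. By convexity Σ_i C(r_i, 2) ≥ 90·C(z/90, 2) = z(z − 90)/(2·90), giving z² − 90z − 90·28·27 ≤ 0 and hence z ≤ (1/2)[90 + √(8100 + 4·68040)] = (1/2)[90 + √280260] ≈ (1/2)(90 + 529.3959) = 309.6979.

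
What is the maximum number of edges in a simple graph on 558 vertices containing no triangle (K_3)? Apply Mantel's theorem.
ex(558, K_3) = ⌊558^2/4⌋ = 77841

Mantel (1907): a triangle-free graph on n vertices has at most ⌊n^2/4⌋ edges, with equality for the complete bipartite graph K_{⌊n/2⌋, ⌈n/2⌉}. For n = 558: ⌊558^2/4⌋ = ⌊311364/4⌋ = 77841. The extremal graph is K_{279, 279}, which has 279·279 = 77841 edges.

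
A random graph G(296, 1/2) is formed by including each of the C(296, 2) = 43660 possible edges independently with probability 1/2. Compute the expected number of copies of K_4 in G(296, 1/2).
E[# K_4] = C(296, 4) · (1/2)^C(4, 2) = 313413310 / 2^6 = 156706655/32 = 4897082.96875

For each 4-subset S of vertices (there are C(296, 4) = 313413310 such S), let X_S = 1 if S induces a K_4 (all C(4, 2) = 6 edges present). Then P(X_S = 1) = (1/2)^6 = 1/64. By linearity of expectation, E[# K_4] = C(296, 4) · (1/2)^6 = 313413310 / 64 = 156706655/32 = 4897082.96875.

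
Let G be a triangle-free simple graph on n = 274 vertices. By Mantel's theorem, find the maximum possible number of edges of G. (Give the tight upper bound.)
ex(274, K_3) = ⌊274^2/4⌋ = 18769

Mantel (1907): a triangle-free graph on n vertices has at most ⌊n^2/4⌋ edges, with equality for the complete bipartite graph K_{⌊n/2⌋, ⌈n/2⌉}. For n = 274: ⌊274^2/4⌋ = ⌊75076/4⌋ = 18769. The extremal graph is K_{137, 137}, which has 137·137 = 18769 edges.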